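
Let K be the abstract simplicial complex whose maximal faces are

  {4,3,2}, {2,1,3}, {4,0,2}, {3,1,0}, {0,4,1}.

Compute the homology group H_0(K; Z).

H_0 = Z.

K has 5 vertices, 10 edges, 5 triangles.
rank ∂_0 = 0, rank ∂_1 = 4 ⇒ b_0 = 5 − 0 − 4 = 1; all invariant factors of ∂_1 are 1 so no torsion. So H_0 ≅ Z.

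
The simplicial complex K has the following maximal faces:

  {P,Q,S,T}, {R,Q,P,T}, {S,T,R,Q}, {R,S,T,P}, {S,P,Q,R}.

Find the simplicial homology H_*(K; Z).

Fix the vertex order P < Q < R < S < T and write every simplex with vertices in increasing order. Then dim K = 3 and the simplices of K are:

  0-simplices (5): P, Q, R, S, T
  1-simplices (10): PQ, PR, PS, PT, QR, QS, QT, RS, RT, ST
  2-simplices (10): PQR, PQS, PQT, PRS, PRT, PST, QRS, QRT, QST, RST
  3-simplices (5): PQRS, PQRT, PQST, PRST, QRST

so the chain groups are C_0 ≅ Z^5, C_1 ≅ Z^10, C_2 ≅ Z^10, C_3 ≅ Z^5.

Boundary ∂_1: C_1 → C_0 is given by ∂[p,q] = [q] − [p].
The resulting 5×10 matrix has rank 4, and its Smith normal form has invariant factors (1,1,1,1).

∂_2: C_2 → C_1 sends each 2-simplex [p,q,r] to [q,r] − [p,r] + [p,q]. For instance
  ∂QRT = RT − QT + QR,
  ∂QRS = RS − QS + QR.
This gives a 10×10 integer matrix of rank 6; reducing to Smith normal form yields diagonal entries (1,1,1,1,1,1).

The boundary map ∂_3: C_3 → C_2 sends each 3-simplex σ to the alternating sum Σ_i (−1)^i (σ with its i-th vertex removed). For instance
  ∂PRST = RST − PST + PRT − PRS,
  ∂PQRT = QRT − PRT + PQT − PQR.
This gives a 10×5 integer matrix of rank 4; reducing to Smith normal form yields diagonal entries (1,1,1,1).

Reading off H_k = ker ∂_k / im ∂_{k+1}:

  H_0: rank C_0 − rank ∂_1 = 5 − 4 = 1, and the invariant factors of ∂_1 are all 1, so H_0 = Z.
  H_1: rank ker ∂_1 − rank ∂_2 = (10 − 4) − 6 = 0, and the invariant factors of ∂_2 are all 1, so H_1 = 0.
  H_2: rank ker ∂_2 − rank ∂_3 = (10 − 6) − 4 = 0, and the invariant factors of ∂_3 are all 1, so H_2 = 0.
  H_3: rank ker ∂_3 − rank ∂_4 = (5 − 4) − 0 = 1, and there is no ∂_4, so H_3 = Z.

As a check, the Euler characteristic is 5 − 10 + 10 − 5 = 0, which agrees with 1 − 0 + 0 − 1 = 0.

H_0 ≅ Z,  H_1 = 0,  H_2 = 0,  H_3 ≅ Z.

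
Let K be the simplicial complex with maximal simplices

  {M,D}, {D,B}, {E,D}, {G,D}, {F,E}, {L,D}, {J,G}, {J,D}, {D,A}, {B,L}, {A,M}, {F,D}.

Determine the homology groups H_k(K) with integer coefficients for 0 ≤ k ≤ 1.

H_0 ≅ Z,  H_1 ≅ Z^4.

We work with the vertex ordering A < B < D < E < F < G < J < L < M. The simplices of K, each written with vertices in increasing order, are:

  0-simplices (9): A, B, D, E, F, G, J, L, M
  1-simplices (12): AD, AM, BD, BL, DE, DF, DG, DJ, DL, DM, EF, GJ

Hence C_0 ≅ Z^9, C_1 ≅ Z^12.

∂_1: C_1 → C_0 maps an edge to its endpoints' difference, ∂[p,q] = q − p.
The resulting 9×12 matrix has rank 8, and its Smith normal form has invariant factors (1,1,1,1,1,1,1,1).

Now H_k = ker ∂_k / im ∂_{k+1}, so:

  H_0: rank C_0 − rank ∂_1 = 9 − 8 = 1, and the invariant factors of ∂_1 are all 1, so H_0 ≅ Z.
  H_1: rank ker ∂_1 − rank ∂_2 = (12 − 8) − 0 = 4, and there is no ∂_2, so H_1 ≅ Z^4.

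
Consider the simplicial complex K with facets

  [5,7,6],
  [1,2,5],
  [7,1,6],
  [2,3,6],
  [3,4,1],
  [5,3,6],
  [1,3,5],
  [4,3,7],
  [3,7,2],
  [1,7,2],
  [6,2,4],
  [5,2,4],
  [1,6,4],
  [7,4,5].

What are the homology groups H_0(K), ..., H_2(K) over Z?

H_0 = Z,  H_1 = Z^2,  H_2 = Z.

Fix the vertex order 1 < 2 < 3 < 4 < 5 < 6 < 7 and write every simplex with vertices in increasing order. Then dim K = 2 and the simplices of K are:

  0-simplices (7): [1], [2], [3], [4], [5], [6], [7]
  1-simplices (21): [1,2], [1,3], [1,4], [1,5], [1,6], [1,7], [2,3], [2,4], [2,5], [2,6], [2,7], [3,4], [3,5], [3,6], [3,7], [4,5], [4,6], [4,7], [5,6], [5,7], [6,7]
  2-simplices (14): [1,2,5], [1,2,7], [1,3,4], [1,3,5], [1,4,6], [1,6,7], [2,3,6], [2,3,7], [2,4,5], [2,4,6], [3,4,7], [3,5,6], [4,5,7], [5,6,7]

giving chain groups C_0 ≅ Z^7, C_1 ≅ Z^21, C_2 ≅ Z^14.

∂_1: C_1 → C_0 maps an edge to its endpoints' difference, ∂[p,q] = q − p.
The 7×21 boundary matrix has rank 6 and Smith normal form diag(1,1,1,1,1,1).

Boundary ∂_2: C_2 → C_1 maps a triangle to the signed sum of its edges. For instance
  ∂[4,5,7] = [5,7] − [4,7] + [4,5],
  ∂[3,5,6] = [5,6] − [3,6] + [3,5].
The 21×14 boundary matrix has rank 13 and Smith normal form diag(1,1,1,1,1,1,1,1,1,1,1,1,1).

Computing H_k = (kernel of ∂_k) / (image of ∂_{k+1}):

  H_0: rank C_0 − rank ∂_1 = 7 − 6 = 1, and the invariant factors of ∂_1 are all 1, so H_0 = Z.
  H_1: rank ker ∂_1 − rank ∂_2 = (21 − 6) − 13 = 2, and the invariant factors of ∂_2 are all 1, so H_1 = Z^2.
  H_2: rank ker ∂_2 − rank ∂_3 = (14 − 13) − 0 = 1, and there is no ∂_3, so H_2 = Z.

As a check, the Euler characteristic is 7 − 21 + 14 = 0, which agrees with 1 − 2 + 1 = 0.
(K is a triangulation of the torus T^2.)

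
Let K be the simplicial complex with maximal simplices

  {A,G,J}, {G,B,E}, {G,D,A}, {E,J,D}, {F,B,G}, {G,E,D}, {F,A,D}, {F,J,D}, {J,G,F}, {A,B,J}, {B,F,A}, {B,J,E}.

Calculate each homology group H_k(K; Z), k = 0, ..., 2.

We work with the vertex ordering A < B < D < E < F < G < J. The simplices of K, each written with vertices in increasing order, are:

  0-simplices (7): A, B, D, E, F, G, J
  1-simplices (18): AB, AD, AF, AG, AJ, BE, BF, BG, BJ, DE, DF, DG, DJ, EG, EJ, FG, FJ, GJ
  2-simplices (12): ABF, ABJ, ADF, ADG, AGJ, BEG, BEJ, BFG, DEG, DEJ, DFJ, FGJ

giving chain groups C_0 ≅ Z^7, C_1 ≅ Z^18, C_2 ≅ Z^12.

Boundary ∂_1: C_1 → C_0 maps an edge to its endpoints' difference, ∂[p,q] = q − p.
This gives a 7×18 integer matrix of rank 6; reducing to Smith normal form yields diagonal entries (1,1,1,1,1,1).

The boundary map ∂_2: C_2 → C_1 sends each 2-simplex [p,q,r] to [q,r] − [p,r] + [p,q]. For instance
  ∂DFJ = FJ − DJ + DF,
  ∂DEJ = EJ − DJ + DE.
The resulting 18×12 matrix has rank 12, and its Smith normal form has invariant factors (1,1,1,1,1,1,1,1,1,1,1,2).

Computing H_k = (kernel of ∂_k) / (image of ∂_{k+1}):

  H_0: rank C_0 − rank ∂_1 = 7 − 6 = 1, and the invariant factors of ∂_1 are all 1, so H_0 = Z.
  H_1: rank ker ∂_1 − rank ∂_2 = (18 − 6) − 12 = 0, and ∂_2 has invariant factor 2 > 1, so H_1 = Z/2.
  H_2: rank ker ∂_2 − rank ∂_3 = (12 − 12) − 0 = 0, and there is no ∂_3, so H_2 = 0.

H_0 = Z,  H_1 = Z/2,  H_2 = 0.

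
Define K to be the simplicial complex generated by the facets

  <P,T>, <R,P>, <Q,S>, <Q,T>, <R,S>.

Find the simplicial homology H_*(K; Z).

H_0 ≅ Z,  H_1 ≅ Z.

We work with the vertex ordering P < Q < R < S < T. The simplices of K, each written with vertices in increasing order, are:

  0-simplices (5): P, Q, R, S, T
  1-simplices (5): PR, PT, QS, QT, RS

so the chain groups are C_0 ≅ Z^5, C_1 ≅ Z^5.

∂_1: C_1 → C_0 maps an edge to its endpoints' difference, ∂[p,q] = q − p.
The 5×5 boundary matrix has rank 4 and Smith normal form diag(1,1,1,1).

Computing H_k = (kernel of ∂_k) / (image of ∂_{k+1}):

  H_0: rank C_0 − rank ∂_1 = 5 − 4 = 1, and the invariant factors of ∂_1 are all 1, so H_0 ≅ Z.
  H_1: rank ker ∂_1 − rank ∂_2 = (5 − 4) − 0 = 1, and there is no ∂_2, so H_1 ≅ Z.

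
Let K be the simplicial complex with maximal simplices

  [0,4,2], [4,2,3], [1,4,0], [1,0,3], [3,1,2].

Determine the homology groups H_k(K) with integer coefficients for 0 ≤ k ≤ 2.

H_0 ≅ Z,  H_1 ≅ Z,  H_2 = 0.

Take the total order 0 < 1 < 2 < 3 < 4 on the vertex set. Then K (dimension 2) consists of the simplices:

  0-simplices (5): [0], [1], [2], [3], [4]
  1-simplices (10): [0,1], [0,2], [0,3], [0,4], [1,2], [1,3], [1,4], [2,3], [2,4], [3,4]
  2-simplices (5): [0,1,3], [0,1,4], [0,2,4], [1,2,3], [2,3,4]

Hence C_0 ≅ Z^5, C_1 ≅ Z^10, C_2 ≅ Z^5.

Boundary ∂_1: C_1 → C_0 sends each edge [p,q] (with p < q) to q − p. For instance
  ∂[0,1] = [1] − [0].
This gives a 5×10 integer matrix of rank 4; reducing to Smith normal form yields diagonal entries (1,1,1,1).

The boundary map ∂_2: C_2 → C_1 maps a triangle to the signed sum of its edges. For instance
  ∂[2,3,4] = [3,4] − [2,4] + [2,3],
  ∂[0,1,4] = [1,4] − [0,4] + [0,1].
This gives a 10×5 integer matrix of rank 5; reducing to Smith normal form yields diagonal entries (1,1,1,1,1).

Reading off H_k = ker ∂_k / im ∂_{k+1}:

  H_0: rank C_0 − rank ∂_1 = 5 − 4 = 1, and the invariant factors of ∂_1 are all 1, so H_0 = Z.
  H_1: rank ker ∂_1 − rank ∂_2 = (10 − 4) − 5 = 1, and the invariant factors of ∂_2 are all 1, so H_1 = Z.
  H_2: rank ker ∂_2 − rank ∂_3 = (5 − 5) − 0 = 0, and there is no ∂_3, so H_2 = 0.

As a check, the Euler characteristic is 5 − 10 + 5 = 0, which agrees with 1 − 1 + 0 = 0.
(K is a triangulation of the Möbius band.)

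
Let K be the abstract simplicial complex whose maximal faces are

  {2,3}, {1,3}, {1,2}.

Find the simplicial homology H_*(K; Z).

H_0 = Z,  H_1 = Z.

K has 3 vertices, 3 edges.
rank ∂_0 = 0, rank ∂_1 = 2 ⇒ b_0 = 3 − 0 − 2 = 1; all invariant factors of ∂_1 are 1 so no torsion. So H_0 = Z.
rank ∂_1 = 2, rank ∂_2 = 0 ⇒ b_1 = 3 − 2 − 0 = 1. So H_1 = Z.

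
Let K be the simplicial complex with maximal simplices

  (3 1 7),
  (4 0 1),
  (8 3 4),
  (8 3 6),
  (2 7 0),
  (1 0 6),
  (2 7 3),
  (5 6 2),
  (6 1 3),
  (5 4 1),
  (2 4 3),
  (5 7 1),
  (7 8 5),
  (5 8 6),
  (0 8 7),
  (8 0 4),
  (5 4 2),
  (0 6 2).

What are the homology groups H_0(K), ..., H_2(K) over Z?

H_0 ≅ Z,  H_1 ≅ Z^2,  H_2 ≅ Z.

Fix the vertex order 0 < 1 < 2 < 3 < 4 < 5 < 6 < 7 < 8 and write every simplex with vertices in increasing order. Then dim K = 2 and the simplices of K are:

  0-simplices (9): [0], [1], [2], [3], [4], [5], [6], [7], [8]
  1-simplices (27): (27 of them)
  2-simplices (18): [0,1,4], [0,1,6], [0,2,6], [0,2,7], [0,4,8], [0,7,8], [1,3,6], [1,3,7], [1,4,5], [1,5,7], [2,3,4], [2,3,7], [2,4,5], [2,5,6], [3,4,8], [3,6,8], [5,6,8], [5,7,8]

Hence C_0 ≅ Z^9, C_1 ≅ Z^27, C_2 ≅ Z^18.

∂_1: C_1 → C_0 sends each edge [p,q] (with p < q) to q − p. For instance
  ∂[2,5] = [5] − [2].
This gives a 9×27 integer matrix of rank 8; reducing to Smith normal form yields diagonal entries (1,1,1,1,1,1,1,1).

The boundary map ∂_2: C_2 → C_1 acts by ∂[p,q,r] = [q,r] − [p,r] + [p,q]. For instance
  ∂[1,5,7] = [5,7] − [1,7] + [1,5],
  ∂[2,4,5] = [4,5] − [2,5] + [2,4].
The resulting 27×18 matrix has rank 17, and its Smith normal form has invariant factors (1,1,1,1,1,1,1,1,1,1,1,1,1,1,1,1,1).

Now H_k = ker ∂_k / im ∂_{k+1}, so:

  H_0: rank C_0 − rank ∂_1 = 9 − 8 = 1, and the invariant factors of ∂_1 are all 1, so H_0 ≅ Z.
  H_1: rank ker ∂_1 − rank ∂_2 = (27 − 8) − 17 = 2, and the invariant factors of ∂_2 are all 1, so H_1 ≅ Z^2.
  H_2: rank ker ∂_2 − rank ∂_3 = (18 − 17) − 0 = 1, and there is no ∂_3, so H_2 ≅ Z.

(K is a triangulation of the torus T^2.)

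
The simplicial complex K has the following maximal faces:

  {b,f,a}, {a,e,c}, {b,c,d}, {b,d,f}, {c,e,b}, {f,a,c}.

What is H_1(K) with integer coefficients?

Fix the vertex order a < b < c < d < e < f and write every simplex with vertices in increasing order. Then dim K = 2 and the simplices of K are:

  0-simplices (6): a, b, c, d, e, f
  1-simplices (12): ab, ac, ae, af, bc, bd, be, bf, cd, ce, cf, df
  2-simplices (6): abf, ace, acf, bcd, bce, bdf

giving chain groups C_0 ≅ Z^6, C_1 ≅ Z^12, C_2 ≅ Z^6.

The boundary map ∂_1: C_1 → C_0 sends each edge [p,q] (with p < q) to q − p.
The 6×12 boundary matrix has rank 5 and Smith normal form diag(1,1,1,1,1).

Boundary ∂_2: C_2 → C_1 sends each 2-simplex [p,q,r] to [q,r] − [p,r] + [p,q]. For instance
  ∂bce = ce − be + bc,
  ∂ace = ce − ae + ac.
The 12×6 boundary matrix has rank 6 and Smith normal form diag(1,1,1,1,1,1).

From H_k ≅ ker(∂_k) / im(∂_{k+1}) we obtain:

  H_1: rank ker ∂_1 − rank ∂_2 = (12 − 5) − 6 = 1, and the invariant factors of ∂_2 are all 1, so H_1 ≅ Z.

H_1 ≅ Z.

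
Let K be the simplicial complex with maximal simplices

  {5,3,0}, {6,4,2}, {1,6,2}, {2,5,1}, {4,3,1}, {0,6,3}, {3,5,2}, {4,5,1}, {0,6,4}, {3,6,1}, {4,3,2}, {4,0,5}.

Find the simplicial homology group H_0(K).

Take the total order 0 < 1 < 2 < 3 < 4 < 5 < 6 on the vertex set. Then K (dimension 2) consists of the simplices:

  0-simplices (7): [0], [1], [2], [3], [4], [5], [6]
  1-simplices (18): [0,3], [0,4], [0,5], [0,6], [1,2], [1,3], [1,4], [1,5], [1,6], [2,3], [2,4], [2,5], [2,6], [3,4], [3,5], [3,6], [4,5], [4,6]
  2-simplices (12): [0,3,5], [0,3,6], [0,4,5], [0,4,6], [1,2,5], [1,2,6], [1,3,4], [1,3,6], [1,4,5], [2,3,4], [2,3,5], [2,4,6]

so the chain groups are C_0 ≅ Z^7, C_1 ≅ Z^18, C_2 ≅ Z^12.

The boundary map ∂_1: C_1 → C_0 is given by ∂[p,q] = [q] − [p]. For instance
  ∂[0,5] = [5] − [0].
The resulting 7×18 matrix has rank 6, and its Smith normal form has invariant factors (1,1,1,1,1,1).

The boundary map ∂_2: C_2 → C_1 maps a triangle to the signed sum of its edges. For instance
  ∂[1,2,5] = [2,5] − [1,5] + [1,2],
  ∂[0,4,5] = [4,5] − [0,5] + [0,4].
The resulting 18×12 matrix has rank 12, and its Smith normal form has invariant factors (1,1,1,1,1,1,1,1,1,1,1,2).

From H_k ≅ ker(∂_k) / im(∂_{k+1}) we obtain:

  H_0: rank C_0 − rank ∂_1 = 7 − 6 = 1, and the invariant factors of ∂_1 are all 1, so H_0 ≅ Z.

H_0 = Z.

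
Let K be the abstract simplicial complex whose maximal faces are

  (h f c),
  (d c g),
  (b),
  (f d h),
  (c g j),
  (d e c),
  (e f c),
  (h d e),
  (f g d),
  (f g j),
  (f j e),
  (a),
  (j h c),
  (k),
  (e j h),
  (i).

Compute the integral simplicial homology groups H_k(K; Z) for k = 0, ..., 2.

We work with the vertex ordering a < b < c < d < e < f < g < h < i < j < k. The simplices of K, each written with vertices in increasing order, are:

  0-simplices (11): a, b, c, d, e, f, g, h, i, j, k
  1-simplices (18): cd, ce, cf, cg, ch, cj, de, df, dg, dh, ef, eh, ej, fg, fh, fj, gj, hj
  2-simplices (12): cde, cdg, cef, cfh, cgj, chj, deh, dfg, dfh, efj, ehj, fgj

giving chain groups C_0 ≅ Z^11, C_1 ≅ Z^18, C_2 ≅ Z^12.

∂_1: C_1 → C_0 is given by ∂[p,q] = [q] − [p]. For instance
  ∂eh = h − e.
The resulting 11×18 matrix has rank 6, and its Smith normal form has invariant factors (1,1,1,1,1,1).

The boundary map ∂_2: C_2 → C_1 sends each 2-simplex [p,q,r] to [q,r] − [p,r] + [p,q]. For instance
  ∂chj = hj − cj + ch,
  ∂dfg = fg − dg + df.
The resulting 18×12 matrix has rank 12, and its Smith normal form has invariant factors (1,1,1,1,1,1,1,1,1,1,1,2).

From H_k ≅ ker(∂_k) / im(∂_{k+1}) we obtain:

  H_0: rank C_0 − rank ∂_1 = 11 − 6 = 5, and the invariant factors of ∂_1 are all 1, so H_0 ≅ Z^5.
  H_1: rank ker ∂_1 − rank ∂_2 = (18 − 6) − 12 = 0, and ∂_2 has invariant factor 2 > 1, so H_1 ≅ Z_2.
  H_2: rank ker ∂_2 − rank ∂_3 = (12 − 12) − 0 = 0, and there is no ∂_3, so H_2 ≅ 0.

H_0 = Z^5,  H_1 = Z_2,  H_2 = 0.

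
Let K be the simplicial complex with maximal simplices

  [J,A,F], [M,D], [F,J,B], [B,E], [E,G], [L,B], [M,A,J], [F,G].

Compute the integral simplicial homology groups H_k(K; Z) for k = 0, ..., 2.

K has 9 vertices, 12 edges, 3 triangles.
rank ∂_0 = 0, rank ∂_1 = 8 ⇒ b_0 = 9 − 0 − 8 = 1; all invariant factors of ∂_1 are 1 so no torsion. So H_0 = Z.
rank ∂_1 = 8, rank ∂_2 = 3 ⇒ b_1 = 12 − 8 − 3 = 1; all invariant factors of ∂_2 are 1 so no torsion. So H_1 = Z.
rank ∂_2 = 3, rank ∂_3 = 0 ⇒ b_2 = 3 − 3 − 0 = 0. So H_2 = 0.

H_0 = Z,  H_1 = Z,  H_2 = 0.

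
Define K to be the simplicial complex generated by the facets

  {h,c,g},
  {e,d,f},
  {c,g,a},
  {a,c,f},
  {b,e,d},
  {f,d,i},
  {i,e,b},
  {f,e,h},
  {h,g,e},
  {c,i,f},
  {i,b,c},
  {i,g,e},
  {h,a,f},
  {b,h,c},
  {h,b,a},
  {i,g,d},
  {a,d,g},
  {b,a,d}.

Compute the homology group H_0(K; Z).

H_0 = Z.

Order the vertices as a < b < c < d < e < f < g < h < i. Listing each simplex with vertices in this order, K has dimension 2 with simplices:

  0-simplices (9): a, b, c, d, e, f, g, h, i
  1-simplices (27): ab, ac, ad, af, ag, ah, bc, bd, be, bh, bi, cf, cg, ch, ci, de, df, dg, di, ef, eg, eh, ei, fh, fi, gh, gi
  2-simplices (18): abd, abh, acf, acg, adg, afh, bch, bci, bde, bei, cfi, cgh, def, dfi, dgi, efh, egh, egi

Hence C_0 ≅ Z^9, C_1 ≅ Z^27, C_2 ≅ Z^18.

Boundary ∂_1: C_1 → C_0 sends each edge [p,q] (with p < q) to q − p. For instance
  ∂ab = b − a.
As a 9×27 matrix over Z this has rank 8, with invariant factors (1,1,1,1,1,1,1,1).

Boundary ∂_2: C_2 → C_1 maps a triangle to the signed sum of its edges. For instance
  ∂bci = ci − bi + bc,
  ∂cgh = gh − ch + cg.
This gives a 27×18 integer matrix of rank 18; reducing to Smith normal form yields diagonal entries (1,1,1,1,1,1,1,1,1,1,1,1,1,1,1,1,1,2).

From H_k ≅ ker(∂_k) / im(∂_{k+1}) we obtain:

  H_0: rank C_0 − rank ∂_1 = 9 − 8 = 1, and the invariant factors of ∂_1 are all 1, so H_0 ≅ Z.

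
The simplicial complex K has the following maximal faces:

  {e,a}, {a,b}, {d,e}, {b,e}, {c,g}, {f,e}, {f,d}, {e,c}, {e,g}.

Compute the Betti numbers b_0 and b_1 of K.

Fix the vertex order a < b < c < d < e < f < g and write every simplex with vertices in increasing order. Then dim K = 1 and the simplices of K are:

  0-simplices (7): a, b, c, d, e, f, g
  1-simplices (9): ab, ae, be, ce, cg, de, df, ef, eg

Hence C_0 ≅ Z^7, C_1 ≅ Z^9.

∂_1: C_1 → C_0 sends each edge [p,q] (with p < q) to q − p. For instance
  ∂de = e − d.
The resulting 7×9 matrix has rank 6, and its Smith normal form has invariant factors (1,1,1,1,1,1).

Computing H_k = (kernel of ∂_k) / (image of ∂_{k+1}):

  H_0: rank C_0 − rank ∂_1 = 7 − 6 = 1, and the invariant factors of ∂_1 are all 1, so H_0 ≅ Z.
  H_1: rank ker ∂_1 − rank ∂_2 = (9 − 6) − 0 = 3, and there is no ∂_2, so H_1 ≅ Z^3.

(K is a triangulation of a wedge of 3 circles.)

Hence the Betti numbers are b_0 = 1, b_1 = 3.

b_0 = 1, b_1 = 3.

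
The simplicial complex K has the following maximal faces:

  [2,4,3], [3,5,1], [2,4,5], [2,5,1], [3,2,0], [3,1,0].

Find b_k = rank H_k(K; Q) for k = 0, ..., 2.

b_0 = 1, b_1 = 1, b_2 = 0.

Order the vertices as 0 < 1 < 2 < 3 < 4 < 5. Listing each simplex with vertices in this order, K has dimension 2 with simplices:

  0-simplices (6): [0], [1], [2], [3], [4], [5]
  1-simplices (12): [0,1], [0,2], [0,3], [1,2], [1,3], [1,5], [2,3], [2,4], [2,5], [3,4], [3,5], [4,5]
  2-simplices (6): [0,1,3], [0,2,3], [1,2,5], [1,3,5], [2,3,4], [2,4,5]

giving chain groups C_0 ≅ Z^6, C_1 ≅ Z^12, C_2 ≅ Z^6.

Boundary ∂_1: C_1 → C_0 maps an edge to its endpoints' difference, ∂[p,q] = q − p.
The resulting 6×12 matrix has rank 5, and its Smith normal form has invariant factors (1,1,1,1,1).

The boundary map ∂_2: C_2 → C_1 acts by ∂[p,q,r] = [q,r] − [p,r] + [p,q]. For instance
  ∂[0,2,3] = [2,3] − [0,3] + [0,2],
  ∂[1,2,5] = [2,5] − [1,5] + [1,2].
The 12×6 boundary matrix has rank 6 and Smith normal form diag(1,1,1,1,1,1).

Computing H_k = (kernel of ∂_k) / (image of ∂_{k+1}):

  H_0: rank C_0 − rank ∂_1 = 6 − 5 = 1, and the invariant factors of ∂_1 are all 1, so H_0 = Z.
  H_1: rank ker ∂_1 − rank ∂_2 = (12 − 5) − 6 = 1, and the invariant factors of ∂_2 are all 1, so H_1 = Z.
  H_2: rank ker ∂_2 − rank ∂_3 = (6 − 6) − 0 = 0, and there is no ∂_3, so H_2 = 0.

Hence the Betti numbers are b_0 = 1, b_1 = 1, b_2 = 0.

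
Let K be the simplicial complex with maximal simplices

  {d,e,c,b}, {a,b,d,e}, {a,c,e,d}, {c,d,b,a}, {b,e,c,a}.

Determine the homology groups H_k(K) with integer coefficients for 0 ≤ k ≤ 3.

K has 5 vertices, 10 edges, 10 triangles, 5 3-simplices.
rank ∂_0 = 0, rank ∂_1 = 4 ⇒ b_0 = 5 − 0 − 4 = 1; all invariant factors of ∂_1 are 1 so no torsion. So H_0 = Z.
rank ∂_1 = 4, rank ∂_2 = 6 ⇒ b_1 = 10 − 4 − 6 = 0; all invariant factors of ∂_2 are 1 so no torsion. So H_1 = 0.
rank ∂_2 = 6, rank ∂_3 = 4 ⇒ b_2 = 10 − 6 − 4 = 0; all invariant factors of ∂_3 are 1 so no torsion. So H_2 = 0.
rank ∂_3 = 4, rank ∂_4 = 0 ⇒ b_3 = 5 − 4 − 0 = 1. So H_3 = Z.

H_0 ≅ Z,  H_1 = 0,  H_2 = 0,  H_3 ≅ Z.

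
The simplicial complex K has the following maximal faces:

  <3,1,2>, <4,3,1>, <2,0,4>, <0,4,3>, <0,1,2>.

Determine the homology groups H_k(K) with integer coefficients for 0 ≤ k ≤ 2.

Fix the vertex order 0 < 1 < 2 < 3 < 4 and write every simplex with vertices in increasing order. Then dim K = 2 and the simplices of K are:

  0-simplices (5): [0], [1], [2], [3], [4]
  1-simplices (10): [0,1], [0,2], [0,3], [0,4], [1,2], [1,3], [1,4], [2,3], [2,4], [3,4]
  2-simplices (5): [0,1,2], [0,2,4], [0,3,4], [1,2,3], [1,3,4]

Hence C_0 ≅ Z^5, C_1 ≅ Z^10, C_2 ≅ Z^5.

The boundary map ∂_1: C_1 → C_0 maps an edge to its endpoints' difference, ∂[p,q] = q − p.
The resulting 5×10 matrix has rank 4, and its Smith normal form has invariant factors (1,1,1,1).

∂_2: C_2 → C_1 maps a triangle to the signed sum of its edges. For instance
  ∂[0,2,4] = [2,4] − [0,4] + [0,2],
  ∂[1,3,4] = [3,4] − [1,4] + [1,3].
The resulting 10×5 matrix has rank 5, and its Smith normal form has invariant factors (1,1,1,1,1).

Now H_k = ker ∂_k / im ∂_{k+1}, so:

  H_0: rank C_0 − rank ∂_1 = 5 − 4 = 1, and the invariant factors of ∂_1 are all 1, so H_0 = Z.
  H_1: rank ker ∂_1 − rank ∂_2 = (10 − 4) − 5 = 1, and the invariant factors of ∂_2 are all 1, so H_1 = Z.
  H_2: rank ker ∂_2 − rank ∂_3 = (5 − 5) − 0 = 0, and there is no ∂_3, so H_2 = 0.

(K is a triangulation of the Möbius band.)

H_0 ≅ Z,  H_1 ≅ Z,  H_2 = 0.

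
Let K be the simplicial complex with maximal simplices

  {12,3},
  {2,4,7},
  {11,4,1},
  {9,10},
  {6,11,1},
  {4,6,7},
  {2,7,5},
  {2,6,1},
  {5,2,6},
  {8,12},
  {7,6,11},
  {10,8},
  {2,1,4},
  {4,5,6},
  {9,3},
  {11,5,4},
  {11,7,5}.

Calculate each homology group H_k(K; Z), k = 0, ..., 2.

Take the total order 1 < 2 < 3 < 4 < 5 < 6 < 7 < 8 < 9 < 10 < 11 < 12 on the vertex set. Then K (dimension 2) consists of the simplices:

  0-simplices (12): [1], [2], [3], [4], [5], [6], [7], [8], [9], [10], [11], [12]
  1-simplices (23): (23 of them)
  2-simplices (12): [1,2,4], [1,2,6], [1,4,11], [1,6,11], [2,4,7], [2,5,6], [2,5,7], [4,5,6], [4,5,11], [4,6,7], [5,7,11], [6,7,11]

Hence C_0 ≅ Z^12, C_1 ≅ Z^23, C_2 ≅ Z^12.

∂_1: C_1 → C_0 sends each edge [p,q] (with p < q) to q − p. For instance
  ∂[4,6] = [6] − [4].
As a 12×23 matrix over Z this has rank 10, with invariant factors (1,1,1,1,1,1,1,1,1,1).

Boundary ∂_2: C_2 → C_1 maps a triangle to the signed sum of its edges. For instance
  ∂[6,7,11] = [7,11] − [6,11] + [6,7],
  ∂[1,2,4] = [2,4] − [1,4] + [1,2].
The 23×12 boundary matrix has rank 12 and Smith normal form diag(1,1,1,1,1,1,1,1,1,1,1,2).

Computing H_k = (kernel of ∂_k) / (image of ∂_{k+1}):

  H_0: rank C_0 − rank ∂_1 = 12 − 10 = 2, and the invariant factors of ∂_1 are all 1, so H_0 = Z^2.
  H_1: rank ker ∂_1 − rank ∂_2 = (23 − 10) − 12 = 1, and ∂_2 has invariant factor 2 > 1, so H_1 = Z ⊕ Z/2.
  H_2: rank ker ∂_2 − rank ∂_3 = (12 − 12) − 0 = 0, and there is no ∂_3, so H_2 = 0.

H_0 = Z^2,  H_1 = Z ⊕ Z/2,  H_2 = 0.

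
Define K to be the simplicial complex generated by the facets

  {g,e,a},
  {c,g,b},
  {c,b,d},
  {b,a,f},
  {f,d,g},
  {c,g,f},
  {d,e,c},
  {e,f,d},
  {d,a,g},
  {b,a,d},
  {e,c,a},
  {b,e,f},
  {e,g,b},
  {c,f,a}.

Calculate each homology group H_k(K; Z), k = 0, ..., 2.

K has 7 vertices, 21 edges, 14 triangles.
rank ∂_0 = 0, rank ∂_1 = 6 ⇒ b_0 = 7 − 0 − 6 = 1; all invariant factors of ∂_1 are 1 so no torsion. So H_0 ≅ Z.
rank ∂_1 = 6, rank ∂_2 = 13 ⇒ b_1 = 21 − 6 − 13 = 2; all invariant factors of ∂_2 are 1 so no torsion. So H_1 ≅ Z^2.
rank ∂_2 = 13, rank ∂_3 = 0 ⇒ b_2 = 14 − 13 − 0 = 1. So H_2 ≅ Z.

H_0 = Z,  H_1 = Z^2,  H_2 = Z.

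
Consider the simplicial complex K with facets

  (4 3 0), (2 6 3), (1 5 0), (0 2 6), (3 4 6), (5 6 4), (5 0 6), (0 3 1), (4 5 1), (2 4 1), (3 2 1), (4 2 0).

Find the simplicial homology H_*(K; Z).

Take the total order 0 < 1 < 2 < 3 < 4 < 5 < 6 on the vertex set. Then K (dimension 2) consists of the simplices:

  0-simplices (7): [0], [1], [2], [3], [4], [5], [6]
  1-simplices (18): [0,1], [0,2], [0,3], [0,4], [0,5], [0,6], [1,2], [1,3], [1,4], [1,5], [2,3], [2,4], [2,6], [3,4], [3,6], [4,5], [4,6], [5,6]
  2-simplices (12): [0,1,3], [0,1,5], [0,2,4], [0,2,6], [0,3,4], [0,5,6], [1,2,3], [1,2,4], [1,4,5], [2,3,6], [3,4,6], [4,5,6]

so the chain groups are C_0 ≅ Z^7, C_1 ≅ Z^18, C_2 ≅ Z^12.

Boundary ∂_1: C_1 → C_0 is given by ∂[p,q] = [q] − [p].
As a 7×18 matrix over Z this has rank 6, with invariant factors (1,1,1,1,1,1).

The boundary map ∂_2: C_2 → C_1 maps a triangle to the signed sum of its edges. For instance
  ∂[3,4,6] = [4,6] − [3,6] + [3,4],
  ∂[1,2,3] = [2,3] − [1,3] + [1,2].
As a 18×12 matrix over Z this has rank 12, with invariant factors (1,1,1,1,1,1,1,1,1,1,1,2).

Now H_k = ker ∂_k / im ∂_{k+1}, so:

  H_0: rank C_0 − rank ∂_1 = 7 − 6 = 1, and the invariant factors of ∂_1 are all 1, so H_0 ≅ Z.
  H_1: rank ker ∂_1 − rank ∂_2 = (18 − 6) − 12 = 0, and ∂_2 has invariant factor 2 > 1, so H_1 ≅ Z_2.
  H_2: rank ker ∂_2 − rank ∂_3 = (12 − 12) − 0 = 0, and there is no ∂_3, so H_2 ≅ 0.

H_0 ≅ Z,  H_1 ≅ Z_2,  H_2 = 0.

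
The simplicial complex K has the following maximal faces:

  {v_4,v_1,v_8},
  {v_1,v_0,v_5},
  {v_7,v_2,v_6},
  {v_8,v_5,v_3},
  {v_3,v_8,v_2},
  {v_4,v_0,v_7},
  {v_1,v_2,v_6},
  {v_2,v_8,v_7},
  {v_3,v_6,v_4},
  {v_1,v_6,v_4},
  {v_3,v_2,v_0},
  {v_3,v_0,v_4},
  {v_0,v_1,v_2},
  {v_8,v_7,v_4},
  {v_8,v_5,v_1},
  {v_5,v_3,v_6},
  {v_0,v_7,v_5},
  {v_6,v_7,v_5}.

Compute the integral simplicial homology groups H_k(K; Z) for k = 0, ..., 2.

K has 9 vertices, 27 edges, 18 triangles.
rank ∂_0 = 0, rank ∂_1 = 8 ⇒ b_0 = 9 − 0 − 8 = 1; all invariant factors of ∂_1 are 1 so no torsion. So H_0 ≅ Z.
rank ∂_1 = 8, rank ∂_2 = 17 ⇒ b_1 = 27 − 8 − 17 = 2; all invariant factors of ∂_2 are 1 so no torsion. So H_1 ≅ Z^2.
rank ∂_2 = 17, rank ∂_3 = 0 ⇒ b_2 = 18 − 17 − 0 = 1. So H_2 ≅ Z.

H_0 ≅ Z,  H_1 ≅ Z^2,  H_2 ≅ Z.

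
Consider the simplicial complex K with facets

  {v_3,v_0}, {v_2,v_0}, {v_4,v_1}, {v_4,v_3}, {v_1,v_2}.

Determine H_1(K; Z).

H_1 ≅ Z.

K has 5 vertices, 5 edges.
rank ∂_1 = 4, rank ∂_2 = 0 ⇒ b_1 = 5 − 4 − 0 = 1. So H_1 ≅ Z.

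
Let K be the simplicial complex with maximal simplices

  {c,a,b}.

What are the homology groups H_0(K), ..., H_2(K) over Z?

Take the total order a < b < c on the vertex set. Then K (dimension 2) consists of the simplices:

  0-simplices (3): a, b, c
  1-simplices (3): ab, ac, bc
  2-simplices (1): abc

giving chain groups C_0 ≅ Z^3, C_1 ≅ Z^3, C_2 ≅ Z^1.

The boundary map ∂_1: C_1 → C_0 maps an edge to its endpoints' difference, ∂[p,q] = q − p.
As a 3×3 matrix over Z this has rank 2, with invariant factors (1,1).

∂_2: C_2 → C_1 acts by ∂[p,q,r] = [q,r] − [p,r] + [p,q]. For instance
  ∂abc = bc − ac + ab.
The 3×1 boundary matrix has rank 1 and Smith normal form diag(1).

Now H_k = ker ∂_k / im ∂_{k+1}, so:

  H_0: rank C_0 − rank ∂_1 = 3 − 2 = 1, and the invariant factors of ∂_1 are all 1, so H_0 ≅ Z.
  H_1: rank ker ∂_1 − rank ∂_2 = (3 − 2) − 1 = 0, and the invariant factors of ∂_2 are all 1, so H_1 ≅ 0.
  H_2: rank ker ∂_2 − rank ∂_3 = (1 − 1) − 0 = 0, and there is no ∂_3, so H_2 ≅ 0.

(K is a triangulation of the 2-simplex.)

H_0 = Z,  H_1 = 0,  H_2 = 0.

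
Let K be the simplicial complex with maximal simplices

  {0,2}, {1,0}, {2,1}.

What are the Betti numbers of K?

Take the total order 0 < 1 < 2 on the vertex set. Then K (dimension 1) consists of the simplices:

  0-simplices (3): [0], [1], [2]
  1-simplices (3): [0,1], [0,2], [1,2]

Hence C_0 ≅ Z^3, C_1 ≅ Z^3.

Boundary ∂_1: C_1 → C_0 maps an edge to its endpoints' difference, ∂[p,q] = q − p. For instance
  ∂[0,2] = [2] − [0].
The 3×3 boundary matrix has rank 2 and Smith normal form diag(1,1).

Reading off H_k = ker ∂_k / im ∂_{k+1}:

  H_0: rank C_0 − rank ∂_1 = 3 − 2 = 1, and the invariant factors of ∂_1 are all 1, so H_0 = Z.
  H_1: rank ker ∂_1 − rank ∂_2 = (3 − 2) − 0 = 1, and there is no ∂_2, so H_1 = Z.

As a check, the Euler characteristic is 3 − 3 = 0, which agrees with 1 − 1 = 0.

Hence the Betti numbers are b_0 = 1, b_1 = 1.

b_0 = 1, b_1 = 1.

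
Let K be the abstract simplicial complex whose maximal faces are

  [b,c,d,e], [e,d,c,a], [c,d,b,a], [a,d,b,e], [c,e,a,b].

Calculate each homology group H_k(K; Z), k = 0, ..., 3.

H_0 = Z,  H_1 = 0,  H_2 = 0,  H_3 = Z.

Take the total order a < b < c < d < e on the vertex set. Then K (dimension 3) consists of the simplices:

  0-simplices (5): a, b, c, d, e
  1-simplices (10): ab, ac, ad, ae, bc, bd, be, cd, ce, de
  2-simplices (10): abc, abd, abe, acd, ace, ade, bcd, bce, bde, cde
  3-simplices (5): abcd, abce, abde, acde, bcde

Hence C_0 ≅ Z^5, C_1 ≅ Z^10, C_2 ≅ Z^10, C_3 ≅ Z^5.

∂_1: C_1 → C_0 maps an edge to its endpoints' difference, ∂[p,q] = q − p. For instance
  ∂bc = c − b.
As a 5×10 matrix over Z this has rank 4, with invariant factors (1,1,1,1).

∂_2: C_2 → C_1 sends each 2-simplex [p,q,r] to [q,r] − [p,r] + [p,q]. For instance
  ∂ade = de − ae + ad,
  ∂cde = de − ce + cd.
As a 10×10 matrix over Z this has rank 6, with invariant factors (1,1,1,1,1,1).

∂_3: C_3 → C_2 sends each 3-simplex σ to the alternating sum Σ_i (−1)^i (σ with its i-th vertex removed). For instance
  ∂abcd = bcd − acd + abd − abc,
  ∂abde = bde − ade + abe − abd.
This gives a 10×5 integer matrix of rank 4; reducing to Smith normal form yields diagonal entries (1,1,1,1).

Computing H_k = (kernel of ∂_k) / (image of ∂_{k+1}):

  H_0: rank C_0 − rank ∂_1 = 5 − 4 = 1, and the invariant factors of ∂_1 are all 1, so H_0 = Z.
  H_1: rank ker ∂_1 − rank ∂_2 = (10 − 4) − 6 = 0, and the invariant factors of ∂_2 are all 1, so H_1 = 0.
  H_2: rank ker ∂_2 − rank ∂_3 = (10 − 6) − 4 = 0, and the invariant factors of ∂_3 are all 1, so H_2 = 0.
  H_3: rank ker ∂_3 − rank ∂_4 = (5 − 4) − 0 = 1, and there is no ∂_4, so H_3 = Z.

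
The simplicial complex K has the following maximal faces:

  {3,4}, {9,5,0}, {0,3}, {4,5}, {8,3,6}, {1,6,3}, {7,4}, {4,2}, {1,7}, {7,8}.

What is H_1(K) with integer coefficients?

Order the vertices as 0 < 1 < 2 < 3 < 4 < 5 < 6 < 7 < 8 < 9. Listing each simplex with vertices in this order, K has dimension 2 with simplices:

  0-simplices (10): [0], [1], [2], [3], [4], [5], [6], [7], [8], [9]
  1-simplices (15): [0,3], [0,5], [0,9], [1,3], [1,6], [1,7], [2,4], [3,4], [3,6], [3,8], [4,5], [4,7], [5,9], [6,8], [7,8]
  2-simplices (3): [0,5,9], [1,3,6], [3,6,8]

Hence C_0 ≅ Z^10, C_1 ≅ Z^15, C_2 ≅ Z^3.

Boundary ∂_1: C_1 → C_0 sends each edge [p,q] (with p < q) to q − p.
The resulting 10×15 matrix has rank 9, and its Smith normal form has invariant factors (1,1,1,1,1,1,1,1,1).

∂_2: C_2 → C_1 maps a triangle to the signed sum of its edges. For instance
  ∂[0,5,9] = [5,9] − [0,9] + [0,5],
  ∂[3,6,8] = [6,8] − [3,8] + [3,6].
As a 15×3 matrix over Z this has rank 3, with invariant factors (1,1,1).

Now H_k = ker ∂_k / im ∂_{k+1}, so:

  H_1: rank ker ∂_1 − rank ∂_2 = (15 − 9) − 3 = 3, and the invariant factors of ∂_2 are all 1, so H_1 ≅ Z^3.

H_1 = Z^3.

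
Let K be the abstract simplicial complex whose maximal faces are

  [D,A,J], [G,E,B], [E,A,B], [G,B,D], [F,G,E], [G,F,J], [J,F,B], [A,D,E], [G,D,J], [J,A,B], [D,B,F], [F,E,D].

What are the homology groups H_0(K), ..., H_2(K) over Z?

H_0 ≅ Z,  H_1 ≅ Z/2,  H_2 = 0.

Order the vertices as A < B < D < E < F < G < J. Listing each simplex with vertices in this order, K has dimension 2 with simplices:

  0-simplices (7): A, B, D, E, F, G, J
  1-simplices (18): AB, AD, AE, AJ, BD, BE, BF, BG, BJ, DE, DF, DG, DJ, EF, EG, FG, FJ, GJ
  2-simplices (12): ABE, ABJ, ADE, ADJ, BDF, BDG, BEG, BFJ, DEF, DGJ, EFG, FGJ

so the chain groups are C_0 ≅ Z^7, C_1 ≅ Z^18, C_2 ≅ Z^12.

∂_1: C_1 → C_0 maps an edge to its endpoints' difference, ∂[p,q] = q − p. For instance
  ∂AD = D − A.
This gives a 7×18 integer matrix of rank 6; reducing to Smith normal form yields diagonal entries (1,1,1,1,1,1).

Boundary ∂_2: C_2 → C_1 acts by ∂[p,q,r] = [q,r] − [p,r] + [p,q]. For instance
  ∂DGJ = GJ − DJ + DG,
  ∂EFG = FG − EG + EF.
This gives a 18×12 integer matrix of rank 12; reducing to Smith normal form yields diagonal entries (1,1,1,1,1,1,1,1,1,1,1,2).

From H_k ≅ ker(∂_k) / im(∂_{k+1}) we obtain:

  H_0: rank C_0 − rank ∂_1 = 7 − 6 = 1, and the invariant factors of ∂_1 are all 1, so H_0 ≅ Z.
  H_1: rank ker ∂_1 − rank ∂_2 = (18 − 6) − 12 = 0, and ∂_2 has invariant factor 2 > 1, so H_1 ≅ Z/2.
  H_2: rank ker ∂_2 − rank ∂_3 = (12 − 12) − 0 = 0, and there is no ∂_3, so H_2 ≅ 0.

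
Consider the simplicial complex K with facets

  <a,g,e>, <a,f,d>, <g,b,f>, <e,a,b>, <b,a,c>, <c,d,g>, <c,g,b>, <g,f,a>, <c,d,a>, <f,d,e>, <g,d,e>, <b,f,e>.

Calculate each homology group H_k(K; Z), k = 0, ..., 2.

H_0 = Z,  H_1 = Z_2,  H_2 = 0.

Fix the vertex order a < b < c < d < e < f < g and write every simplex with vertices in increasing order. Then dim K = 2 and the simplices of K are:

  0-simplices (7): a, b, c, d, e, f, g
  1-simplices (18): ab, ac, ad, ae, af, ag, bc, be, bf, bg, cd, cg, de, df, dg, ef, eg, fg
  2-simplices (12): abc, abe, acd, adf, aeg, afg, bcg, bef, bfg, cdg, def, deg

so the chain groups are C_0 ≅ Z^7, C_1 ≅ Z^18, C_2 ≅ Z^12.

∂_1: C_1 → C_0 sends each edge [p,q] (with p < q) to q − p. For instance
  ∂cd = d − c.
As a 7×18 matrix over Z this has rank 6, with invariant factors (1,1,1,1,1,1).

∂_2: C_2 → C_1 acts by ∂[p,q,r] = [q,r] − [p,r] + [p,q]. For instance
  ∂adf = df − af + ad,
  ∂cdg = dg − cg + cd.
As a 18×12 matrix over Z this has rank 12, with invariant factors (1,1,1,1,1,1,1,1,1,1,1,2).

Now H_k = ker ∂_k / im ∂_{k+1}, so:

  H_0: rank C_0 − rank ∂_1 = 7 − 6 = 1, and the invariant factors of ∂_1 are all 1, so H_0 = Z.
  H_1: rank ker ∂_1 − rank ∂_2 = (18 − 6) − 12 = 0, and ∂_2 has invariant factor 2 > 1, so H_1 = Z_2.
  H_2: rank ker ∂_2 − rank ∂_3 = (12 − 12) − 0 = 0, and there is no ∂_3, so H_2 = 0.

As a check, the Euler characteristic is 7 − 18 + 12 = 1, which agrees with 1 − 0 + 0 = 1.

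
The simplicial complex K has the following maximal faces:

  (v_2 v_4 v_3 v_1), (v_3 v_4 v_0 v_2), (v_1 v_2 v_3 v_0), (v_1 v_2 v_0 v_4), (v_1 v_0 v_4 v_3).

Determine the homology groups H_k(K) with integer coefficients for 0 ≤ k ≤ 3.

H_0 = Z,  H_1 = 0,  H_2 = 0,  H_3 = Z.

Fix the vertex order v_0 < v_1 < v_2 < v_3 < v_4 and write every simplex with vertices in increasing order. Then dim K = 3 and the simplices of K are:

  0-simplices (5): [v_0], [v_1], [v_2], [v_3], [v_4]
  1-simplices (10): [v_0,v_1], [v_0,v_2], [v_0,v_3], [v_0,v_4], [v_1,v_2], [v_1,v_3], [v_1,v_4], [v_2,v_3], [v_2,v_4], [v_3,v_4]
  2-simplices (10): [v_0,v_1,v_2], [v_0,v_1,v_3], [v_0,v_1,v_4], [v_0,v_2,v_3], [v_0,v_2,v_4], [v_0,v_3,v_4], [v_1,v_2,v_3], [v_1,v_2,v_4], [v_1,v_3,v_4], [v_2,v_3,v_4]
  3-simplices (5): [v_0,v_1,v_2,v_3], [v_0,v_1,v_2,v_4], [v_0,v_1,v_3,v_4], [v_0,v_2,v_3,v_4], [v_1,v_2,v_3,v_4]

so the chain groups are C_0 ≅ Z^5, C_1 ≅ Z^10, C_2 ≅ Z^10, C_3 ≅ Z^5.

The boundary map ∂_1: C_1 → C_0 is given by ∂[p,q] = [q] − [p].
The resulting 5×10 matrix has rank 4, and its Smith normal form has invariant factors (1,1,1,1).

The boundary map ∂_2: C_2 → C_1 sends each 2-simplex [p,q,r] to [q,r] − [p,r] + [p,q]. For instance
  ∂[v_1,v_3,v_4] = [v_3,v_4] − [v_1,v_4] + [v_1,v_3],
  ∂[v_2,v_3,v_4] = [v_3,v_4] − [v_2,v_4] + [v_2,v_3].
As a 10×10 matrix over Z this has rank 6, with invariant factors (1,1,1,1,1,1).

Boundary ∂_3: C_3 → C_2 sends each 3-simplex σ to the alternating sum Σ_i (−1)^i (σ with its i-th vertex removed). For instance
  ∂[v_0,v_1,v_2,v_3] = [v_1,v_2,v_3] − [v_0,v_2,v_3] + [v_0,v_1,v_3] − [v_0,v_1,v_2],
  ∂[v_0,v_1,v_3,v_4] = [v_1,v_3,v_4] − [v_0,v_3,v_4] + [v_0,v_1,v_4] − [v_0,v_1,v_3].
The 10×5 boundary matrix has rank 4 and Smith normal form diag(1,1,1,1).

Reading off H_k = ker ∂_k / im ∂_{k+1}:

  H_0: rank C_0 − rank ∂_1 = 5 − 4 = 1, and the invariant factors of ∂_1 are all 1, so H_0 ≅ Z.
  H_1: rank ker ∂_1 − rank ∂_2 = (10 − 4) − 6 = 0, and the invariant factors of ∂_2 are all 1, so H_1 ≅ 0.
  H_2: rank ker ∂_2 − rank ∂_3 = (10 − 6) − 4 = 0, and the invariant factors of ∂_3 are all 1, so H_2 ≅ 0.
  H_3: rank ker ∂_3 − rank ∂_4 = (5 − 4) − 0 = 1, and there is no ∂_4, so H_3 ≅ Z.

(K is a triangulation of the 3-sphere S^3.)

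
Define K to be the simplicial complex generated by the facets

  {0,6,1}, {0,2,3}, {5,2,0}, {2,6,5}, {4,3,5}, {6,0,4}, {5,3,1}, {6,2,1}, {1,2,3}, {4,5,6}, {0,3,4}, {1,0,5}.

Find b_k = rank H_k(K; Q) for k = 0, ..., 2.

b_0 = 1, b_1 = 0, b_2 = 0.

Fix the vertex order 0 < 1 < 2 < 3 < 4 < 5 < 6 and write every simplex with vertices in increasing order. Then dim K = 2 and the simplices of K are:

  0-simplices (7): [0], [1], [2], [3], [4], [5], [6]
  1-simplices (18): [0,1], [0,2], [0,3], [0,4], [0,5], [0,6], [1,2], [1,3], [1,5], [1,6], [2,3], [2,5], [2,6], [3,4], [3,5], [4,5], [4,6], [5,6]
  2-simplices (12): [0,1,5], [0,1,6], [0,2,3], [0,2,5], [0,3,4], [0,4,6], [1,2,3], [1,2,6], [1,3,5], [2,5,6], [3,4,5], [4,5,6]

Hence C_0 ≅ Z^7, C_1 ≅ Z^18, C_2 ≅ Z^12.

The boundary map ∂_1: C_1 → C_0 sends each edge [p,q] (with p < q) to q − p.
The resulting 7×18 matrix has rank 6, and its Smith normal form has invariant factors (1,1,1,1,1,1).

∂_2: C_2 → C_1 maps a triangle to the signed sum of its edges. For instance
  ∂[1,2,3] = [2,3] − [1,3] + [1,2],
  ∂[2,5,6] = [5,6] − [2,6] + [2,5].
As a 18×12 matrix over Z this has rank 12, with invariant factors (1,1,1,1,1,1,1,1,1,1,1,2).

Reading off H_k = ker ∂_k / im ∂_{k+1}:

  H_0: rank C_0 − rank ∂_1 = 7 − 6 = 1, and the invariant factors of ∂_1 are all 1, so H_0 = Z.
  H_1: rank ker ∂_1 − rank ∂_2 = (18 − 6) − 12 = 0, and ∂_2 has invariant factor 2 > 1, so H_1 = Z/2.
  H_2: rank ker ∂_2 − rank ∂_3 = (12 − 12) − 0 = 0, and there is no ∂_3, so H_2 = 0.

Hence the Betti numbers are b_0 = 1, b_1 = 0, b_2 = 0.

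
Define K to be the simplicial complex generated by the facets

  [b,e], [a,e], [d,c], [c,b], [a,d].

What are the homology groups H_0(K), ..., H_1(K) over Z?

We work with the vertex ordering a < b < c < d < e. The simplices of K, each written with vertices in increasing order, are:

  0-simplices (5): a, b, c, d, e
  1-simplices (5): ad, ae, bc, be, cd

Hence C_0 ≅ Z^5, C_1 ≅ Z^5.

∂_1: C_1 → C_0 is given by ∂[p,q] = [q] − [p]. For instance
  ∂bc = c − b.
This gives a 5×5 integer matrix of rank 4; reducing to Smith normal form yields diagonal entries (1,1,1,1).

From H_k ≅ ker(∂_k) / im(∂_{k+1}) we obtain:

  H_0: rank C_0 − rank ∂_1 = 5 − 4 = 1, and the invariant factors of ∂_1 are all 1, so H_0 ≅ Z.
  H_1: rank ker ∂_1 − rank ∂_2 = (5 − 4) − 0 = 1, and there is no ∂_2, so H_1 ≅ Z.

(K is a triangulation of the circle S^1.)

H_0 ≅ Z,  H_1 ≅ Z.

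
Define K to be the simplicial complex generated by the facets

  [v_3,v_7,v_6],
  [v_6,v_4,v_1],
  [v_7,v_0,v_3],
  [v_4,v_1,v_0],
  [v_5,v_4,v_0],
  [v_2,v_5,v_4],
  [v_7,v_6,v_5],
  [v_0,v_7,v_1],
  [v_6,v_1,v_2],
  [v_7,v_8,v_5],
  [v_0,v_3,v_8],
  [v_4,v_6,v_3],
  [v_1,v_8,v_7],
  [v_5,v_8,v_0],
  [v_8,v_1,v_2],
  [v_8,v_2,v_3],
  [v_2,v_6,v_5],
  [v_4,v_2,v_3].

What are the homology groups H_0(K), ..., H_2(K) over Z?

Order the vertices as v_0 < v_1 < v_2 < v_3 < v_4 < v_5 < v_6 < v_7 < v_8. Listing each simplex with vertices in this order, K has dimension 2 with simplices:

  0-simplices (9): [v_0], [v_1], [v_2], [v_3], [v_4], [v_5], [v_6], [v_7], [v_8]
  1-simplices (27): (27 of them)
  2-simplices (18): (18 of them)

giving chain groups C_0 ≅ Z^9, C_1 ≅ Z^27, C_2 ≅ Z^18.

The boundary map ∂_1: C_1 → C_0 maps an edge to its endpoints' difference, ∂[p,q] = q − p.
This gives a 9×27 integer matrix of rank 8; reducing to Smith normal form yields diagonal entries (1,1,1,1,1,1,1,1).

The boundary map ∂_2: C_2 → C_1 acts by ∂[p,q,r] = [q,r] − [p,r] + [p,q]. For instance
  ∂[v_5,v_6,v_7] = [v_6,v_7] − [v_5,v_7] + [v_5,v_6],
  ∂[v_1,v_2,v_6] = [v_2,v_6] − [v_1,v_6] + [v_1,v_2].
The resulting 27×18 matrix has rank 18, and its Smith normal form has invariant factors (1,1,1,1,1,1,1,1,1,1,1,1,1,1,1,1,1,2).

From H_k ≅ ker(∂_k) / im(∂_{k+1}) we obtain:

  H_0: rank C_0 − rank ∂_1 = 9 − 8 = 1, and the invariant factors of ∂_1 are all 1, so H_0 = Z.
  H_1: rank ker ∂_1 − rank ∂_2 = (27 − 8) − 18 = 1, and ∂_2 has invariant factor 2 > 1, so H_1 = Z ⊕ Z/2Z.
  H_2: rank ker ∂_2 − rank ∂_3 = (18 − 18) − 0 = 0, and there is no ∂_3, so H_2 = 0.

H_0 = Z,  H_1 = Z ⊕ Z/2Z,  H_2 = 0.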